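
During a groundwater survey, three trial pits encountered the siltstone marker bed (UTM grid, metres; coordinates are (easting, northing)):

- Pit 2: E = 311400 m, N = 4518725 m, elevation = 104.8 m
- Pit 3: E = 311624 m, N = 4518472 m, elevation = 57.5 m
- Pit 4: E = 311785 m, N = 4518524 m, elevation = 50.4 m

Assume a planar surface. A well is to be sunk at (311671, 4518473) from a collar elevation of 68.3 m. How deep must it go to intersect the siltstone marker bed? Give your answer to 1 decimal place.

Two edge vectors: Pit 2→Pit 3 = (224, -253, -47.3), Pit 2→Pit 4 = (385, -201, -54.4).
Normal n = (Pit 2→Pit 3) × (Pit 2→Pit 4) = (4255.9, -6024.9, 52381).
So ∂z/∂E = −n_x/n_z = −0.081248926 and ∂z/∂N = −n_y/n_z = 0.115020714.
Intercept c from Pit 2: 104.8 + 25300.92 − 519746.97 = −494341.26.
At (311671, 4518473): z_contact = −25322.93 + 519717.99 − 494341.26 = 53.80 m.
Depth below ground = 68.3 − 53.80 = 14.5 m.

14.5 m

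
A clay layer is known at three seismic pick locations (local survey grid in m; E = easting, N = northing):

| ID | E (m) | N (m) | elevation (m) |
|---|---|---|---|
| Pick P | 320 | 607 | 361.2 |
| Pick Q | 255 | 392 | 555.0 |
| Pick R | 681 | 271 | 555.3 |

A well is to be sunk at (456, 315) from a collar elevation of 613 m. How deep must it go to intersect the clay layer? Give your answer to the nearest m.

41 m

Two edge vectors: Pick P→Pick Q = (-65, -215, 193.8), Pick P→Pick R = (361, -336, 194.1).
Normal n = (Pick P→Pick Q) × (Pick P→Pick R) = (23385.3, 82578.3, 99455).
So ∂z/∂E = −n_x/n_z = −0.23513 and ∂z/∂N = −n_y/n_z = −0.83031.
Intercept c from Pick P: 361.2 + 75.24 + 504.00 = 940.44.
At (456, 315): z_contact = −107.2 − 261.5 + 940.44 = 571.7 m.
Depth below ground = 613 − 571.7 = 41 m.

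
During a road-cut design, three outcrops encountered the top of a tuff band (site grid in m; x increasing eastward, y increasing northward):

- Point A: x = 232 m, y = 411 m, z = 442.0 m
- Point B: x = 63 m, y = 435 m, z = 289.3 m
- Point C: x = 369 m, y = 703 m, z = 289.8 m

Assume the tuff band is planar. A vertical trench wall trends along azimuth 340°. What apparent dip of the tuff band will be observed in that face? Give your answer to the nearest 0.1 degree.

Let the plane be z = a·x + b·y + c.
Point B−Point A: −169a + 24b = −152.7;  Point C−Point A: 137a + 292b = −152.2.
Solving gives a = 0.77771, b = −0.88612.
Unit vector along 340° is (sin 340°, cos 340°) = (-0.3420, 0.9397).
Slope in that direction = a·(-0.3420) + b·(0.9397) = −1.09867.
Apparent dip = arctan|1.09867| = 47.7° (true dip is 49.7°, so apparent ≤ true as expected).

47.7°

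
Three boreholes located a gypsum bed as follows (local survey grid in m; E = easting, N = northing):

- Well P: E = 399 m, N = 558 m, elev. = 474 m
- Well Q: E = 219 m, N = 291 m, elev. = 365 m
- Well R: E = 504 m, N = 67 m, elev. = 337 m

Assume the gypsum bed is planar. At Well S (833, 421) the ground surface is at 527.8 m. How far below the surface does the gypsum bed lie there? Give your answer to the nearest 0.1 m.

Two edge vectors: Well P→Well Q = (-180, -267, -109), Well P→Well R = (105, -491, -137).
Normal n = (Well P→Well Q) × (Well P→Well R) = (-16940, -36105, 116415).
So ∂z/∂E = −n_x/n_z = 0.14551 and ∂z/∂N = −n_y/n_z = 0.31014.
Intercept c from Well P: 474 − 58.06 − 173.06 = 242.88.
At (833, 421): z_contact = 121.21 + 130.57 + 242.88 = 494.66 m.
Depth below ground = 527.8 − 494.66 = 33.1 m.

33.1 m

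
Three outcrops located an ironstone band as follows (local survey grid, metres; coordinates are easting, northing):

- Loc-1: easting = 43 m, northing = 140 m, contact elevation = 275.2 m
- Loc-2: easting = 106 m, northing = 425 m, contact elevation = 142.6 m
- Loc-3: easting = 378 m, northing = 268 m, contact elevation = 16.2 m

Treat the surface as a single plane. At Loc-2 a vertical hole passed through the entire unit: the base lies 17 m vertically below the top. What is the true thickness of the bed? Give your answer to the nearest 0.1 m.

Two edge vectors: Loc-1→Loc-2 = (63, 285, -132.6), Loc-1→Loc-3 = (335, 128, -259).
Normal n = (Loc-1→Loc-2) × (Loc-1→Loc-3) = (-56842.2, -28104, -87411).
So ∂z/∂easting = −n_x/n_z = −0.65029 and ∂z/∂northing = −n_y/n_z = −0.32152.
|∇z| = √(a²+b²) = 0.72543, so dip δ = arctan(0.72543) = 35.96°.
True thickness = vertical thickness × cos δ = 17 × cos 35.96° = 13.8 m.

13.8 m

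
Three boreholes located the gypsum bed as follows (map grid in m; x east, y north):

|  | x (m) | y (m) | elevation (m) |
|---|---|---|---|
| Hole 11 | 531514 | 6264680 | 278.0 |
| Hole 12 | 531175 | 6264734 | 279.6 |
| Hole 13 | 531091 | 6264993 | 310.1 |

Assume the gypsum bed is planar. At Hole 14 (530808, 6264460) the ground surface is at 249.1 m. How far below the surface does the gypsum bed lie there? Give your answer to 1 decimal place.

8.5 m

Two edge vectors: Hole 11→Hole 12 = (-339, 54, 1.6), Hole 11→Hole 13 = (-423, 313, 32.1).
Normal n = (Hole 11→Hole 12) × (Hole 11→Hole 13) = (1232.6, 10205.1, -83265).
So ∂z/∂x = −n_x/n_z = 0.014803339 and ∂z/∂y = −n_y/n_z = 0.122561701.
Intercept c from Hole 11: 278 − 7868.18 − 767809.83 = −775400.02.
At (530808, 6264460): z_contact = 7857.73 + 767782.87 − 775400.02 = 240.59 m.
Depth below ground = 249.1 − 240.59 = 8.5 m.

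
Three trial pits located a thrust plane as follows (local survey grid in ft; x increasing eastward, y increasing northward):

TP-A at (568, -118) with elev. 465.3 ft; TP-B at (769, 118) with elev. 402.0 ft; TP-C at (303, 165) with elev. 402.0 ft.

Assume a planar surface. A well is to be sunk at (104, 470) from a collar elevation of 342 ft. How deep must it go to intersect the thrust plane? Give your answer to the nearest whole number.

Let the plane be z = a·x + b·y + c.
TP-B−TP-A: 201a + 236b = −63.3;  TP-C−TP-A: −265a + 283b = −63.3.
Solving gives a = −0.02491, b = −0.24700.
Then c = 465.3 − a·568 − b·-118 = 450.30.
At (104, 470): z_contact = −2.6 − 116.1 + 450.30 = 331.6 ft.
Depth below ground = 342 − 331.6 = 10 ft.

10 ft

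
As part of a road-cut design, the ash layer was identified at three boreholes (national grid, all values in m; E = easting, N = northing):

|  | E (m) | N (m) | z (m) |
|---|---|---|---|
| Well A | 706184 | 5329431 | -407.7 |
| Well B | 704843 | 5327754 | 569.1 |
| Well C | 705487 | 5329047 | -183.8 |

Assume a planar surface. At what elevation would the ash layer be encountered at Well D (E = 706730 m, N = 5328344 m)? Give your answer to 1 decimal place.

224.6 m

Two edge vectors: Well A→Well B = (-1341, -1677, 976.8), Well A→Well C = (-697, -384, 223.9).
Normal n = (Well A→Well B) × (Well A→Well C) = (-389.1, -380579.7, -653925).
So ∂z/∂E = −n_x/n_z = −0.000595022 and ∂z/∂N = −n_y/n_z = −0.581992889.
Intercept c from Well A: -407.7 + 420.20 + 3101690.94 = 3101703.44.
At (706730, 5328344): z = −420.5 − 3101058.3 + 3101703.44 = 224.6 m.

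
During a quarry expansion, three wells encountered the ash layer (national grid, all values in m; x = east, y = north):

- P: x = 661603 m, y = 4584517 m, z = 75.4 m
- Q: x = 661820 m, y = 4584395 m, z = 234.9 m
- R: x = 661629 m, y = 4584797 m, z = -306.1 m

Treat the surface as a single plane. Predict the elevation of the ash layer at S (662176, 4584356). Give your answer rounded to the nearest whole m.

277 m

Two edge vectors: P→Q = (217, -122, 159.5), P→R = (26, 280, -381.5).
Normal n = (P→Q) × (P→R) = (1883, 86932.5, 63932).
So ∂z/∂x = −n_x/n_z = −0.02945317 and ∂z/∂y = −n_y/n_z = −1.35976506.
Intercept c from P: 75.4 + 19486.30 + 6233866.05 = 6253427.75.
At (662176, 4584356): z = −19503.2 − 6233647.1 + 6253427.75 = 277.4 m.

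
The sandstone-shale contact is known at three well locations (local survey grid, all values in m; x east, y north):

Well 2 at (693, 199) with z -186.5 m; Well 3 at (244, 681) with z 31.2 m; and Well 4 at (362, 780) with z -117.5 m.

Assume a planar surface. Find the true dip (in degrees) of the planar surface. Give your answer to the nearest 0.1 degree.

Two edge vectors: Well 2→Well 3 = (-449, 482, 217.7), Well 2→Well 4 = (-331, 581, 69).
Normal n = (Well 2→Well 3) × (Well 2→Well 4) = (-93225.7, -41077.7, -101327).
So ∂z/∂x = −n_x/n_z = −0.92005 and ∂z/∂y = −n_y/n_z = −0.40540.
Gradient magnitude |∇z| = √(a² + b²) = √(0.84649 + 0.16435) = 1.00540.
True dip = arctan(1.00540) = 45.2°, dipping toward ENE (azimuth ≈ 066°).

45.2°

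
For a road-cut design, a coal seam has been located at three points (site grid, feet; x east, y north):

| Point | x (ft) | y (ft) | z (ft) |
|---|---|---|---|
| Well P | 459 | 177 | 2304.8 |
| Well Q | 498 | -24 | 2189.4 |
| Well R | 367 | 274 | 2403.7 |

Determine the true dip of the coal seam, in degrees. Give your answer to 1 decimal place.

Let the plane be z = a·x + b·y + c.
Well Q−Well P: 39a − 201b = −115.4;  Well R−Well P: −92a + 97b = 98.9.
Solving gives a = −0.59046, b = 0.45956.
Gradient magnitude |∇z| = √(a² + b²) = √(0.34864 + 0.21120) = 0.74823.
True dip = arctan(0.74823) = 36.8°, dipping toward SE (azimuth ≈ 128°).

36.8°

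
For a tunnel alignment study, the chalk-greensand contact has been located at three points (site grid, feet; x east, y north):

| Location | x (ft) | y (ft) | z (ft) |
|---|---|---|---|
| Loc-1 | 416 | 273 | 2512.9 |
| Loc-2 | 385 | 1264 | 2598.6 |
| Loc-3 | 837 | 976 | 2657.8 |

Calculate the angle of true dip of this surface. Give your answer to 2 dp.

11.92°

Two edge vectors: Loc-1→Loc-2 = (-31, 991, 85.7), Loc-1→Loc-3 = (421, 703, 144.9).
Normal n = (Loc-1→Loc-2) × (Loc-1→Loc-3) = (83348.8, 40571.6, -439004).
So ∂z/∂x = −n_x/n_z = 0.18986 and ∂z/∂y = −n_y/n_z = 0.09242.
Gradient magnitude |∇z| = √(a² + b²) = √(0.03605 + 0.00854) = 0.21116.
True dip = arctan(0.21116) = 11.92°, dipping toward WSW (azimuth ≈ 244°).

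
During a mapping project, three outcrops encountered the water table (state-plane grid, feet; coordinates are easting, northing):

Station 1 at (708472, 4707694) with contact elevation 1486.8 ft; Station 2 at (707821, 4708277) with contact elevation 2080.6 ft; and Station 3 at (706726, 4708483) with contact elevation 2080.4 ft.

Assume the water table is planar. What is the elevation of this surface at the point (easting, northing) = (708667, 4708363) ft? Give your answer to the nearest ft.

Let the plane be z = a·easting + b·northing + c.
Station 2−Station 1: −651a + 583b = 593.8;  Station 3−Station 1: −1746a + 789b = 593.6.
Solving gives a = 0.24280091, b = 1.28964561.
Then c = 1486.8 − a·708472 − b·4707694 = −6241787.76.
At (708667, 4708363): z = 172065.0 + 6072119.7 − 6241787.76 = 2396.9 ft.

2397 ft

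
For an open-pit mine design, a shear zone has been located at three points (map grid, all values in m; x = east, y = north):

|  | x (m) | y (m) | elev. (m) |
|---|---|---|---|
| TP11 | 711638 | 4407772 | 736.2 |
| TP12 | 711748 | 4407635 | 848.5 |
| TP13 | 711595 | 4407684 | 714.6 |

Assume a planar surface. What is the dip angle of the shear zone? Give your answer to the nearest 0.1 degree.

40.0°

Let the plane be z = a·x + b·y + c.
TP12−TP11: 110a − 137b = 112.3;  TP13−TP11: −43a − 88b = −21.6.
Solving gives a = 0.82471, b = −0.15753.
Gradient magnitude |∇z| = √(a² + b²) = √(0.68015 + 0.02482) = 0.83962.
True dip = arctan(0.83962) = 40.0°, dipping toward W (azimuth ≈ 281°).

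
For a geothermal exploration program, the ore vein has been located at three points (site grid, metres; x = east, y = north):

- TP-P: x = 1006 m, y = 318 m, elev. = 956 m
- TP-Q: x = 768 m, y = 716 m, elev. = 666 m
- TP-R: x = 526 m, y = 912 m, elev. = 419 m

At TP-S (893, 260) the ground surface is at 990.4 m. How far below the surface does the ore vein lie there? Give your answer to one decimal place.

Two edge vectors: TP-P→TP-Q = (-238, 398, -290), TP-P→TP-R = (-480, 594, -537).
Normal n = (TP-P→TP-Q) × (TP-P→TP-R) = (-41466, 11394, 49668).
So ∂z/∂x = −n_x/n_z = 0.834863 and ∂z/∂y = −n_y/n_z = −0.229403.
Intercept c from TP-P: 956 − 839.87 + 72.95 = 189.08.
At (893, 260): z_contact = 745.53 − 59.64 + 189.08 = 874.97 m.
Depth below ground = 990.4 − 874.97 = 115.4 m.

115.4 m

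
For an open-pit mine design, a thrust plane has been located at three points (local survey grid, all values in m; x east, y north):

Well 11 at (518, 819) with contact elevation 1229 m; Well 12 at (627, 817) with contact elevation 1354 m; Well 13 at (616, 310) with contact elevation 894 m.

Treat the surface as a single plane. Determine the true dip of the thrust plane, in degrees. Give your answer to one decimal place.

Let the plane be z = a·x + b·y + c.
Well 12−Well 11: 109a − 2b = 125;  Well 13−Well 11: 98a − 509b = −335.
Solving gives a = 1.16297, b = 0.88207.
Gradient magnitude |∇z| = √(a² + b²) = √(1.35251 + 0.77804) = 1.45964.
True dip = arctan(1.45964) = 55.6°, dipping toward SW (azimuth ≈ 233°).

55.6°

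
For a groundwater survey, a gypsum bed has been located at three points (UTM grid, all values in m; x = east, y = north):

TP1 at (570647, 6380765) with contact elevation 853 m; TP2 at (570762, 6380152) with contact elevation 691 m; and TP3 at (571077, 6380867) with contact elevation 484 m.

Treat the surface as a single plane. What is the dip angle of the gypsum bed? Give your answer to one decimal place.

Let the plane be z = a·x + b·y + c.
TP2−TP1: 115a − 613b = −162;  TP3−TP1: 430a + 102b = −369.
Solving gives a = −0.88160, b = 0.09888.
Gradient magnitude |∇z| = √(a² + b²) = √(0.77721 + 0.00978) = 0.88712.
True dip = arctan(0.88712) = 41.6°, dipping toward E (azimuth ≈ 096°).

41.6°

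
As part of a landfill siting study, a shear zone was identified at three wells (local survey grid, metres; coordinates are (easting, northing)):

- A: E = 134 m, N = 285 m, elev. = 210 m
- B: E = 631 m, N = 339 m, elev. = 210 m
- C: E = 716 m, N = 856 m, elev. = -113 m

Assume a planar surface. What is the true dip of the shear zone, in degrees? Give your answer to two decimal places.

32.61°

Two edge vectors: A→B = (497, 54, 0), A→C = (582, 571, -323).
Normal n = (A→B) × (A→C) = (-17442, 160531, 252359).
So ∂z/∂E = −n_x/n_z = 0.06912 and ∂z/∂N = −n_y/n_z = −0.63612.
Gradient magnitude |∇z| = √(a² + b²) = √(0.00478 + 0.40465) = 0.63987.
True dip = arctan(0.63987) = 32.61°, dipping toward N (azimuth ≈ 354°).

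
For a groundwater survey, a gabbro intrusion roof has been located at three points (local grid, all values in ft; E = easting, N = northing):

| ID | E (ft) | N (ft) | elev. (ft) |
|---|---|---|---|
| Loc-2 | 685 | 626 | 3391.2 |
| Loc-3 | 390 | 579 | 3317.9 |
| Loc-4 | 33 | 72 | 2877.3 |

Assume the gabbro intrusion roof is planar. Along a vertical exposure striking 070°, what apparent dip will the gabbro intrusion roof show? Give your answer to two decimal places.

21.00°

Two edge vectors: Loc-2→Loc-3 = (-295, -47, -73.3), Loc-2→Loc-4 = (-652, -554, -513.9).
Normal n = (Loc-2→Loc-3) × (Loc-2→Loc-4) = (-16454.9, -103808.9, 132786).
So ∂z/∂E = −n_x/n_z = 0.12392 and ∂z/∂N = −n_y/n_z = 0.78178.
Unit vector along 070° is (sin 70°, cos 70°) = (0.9397, 0.3420).
Slope in that direction = a·(0.9397) + b·(0.3420) = 0.38383.
Apparent dip = arctan|0.38383| = 21.00° (true dip is 38.4°, so apparent ≤ true as expected).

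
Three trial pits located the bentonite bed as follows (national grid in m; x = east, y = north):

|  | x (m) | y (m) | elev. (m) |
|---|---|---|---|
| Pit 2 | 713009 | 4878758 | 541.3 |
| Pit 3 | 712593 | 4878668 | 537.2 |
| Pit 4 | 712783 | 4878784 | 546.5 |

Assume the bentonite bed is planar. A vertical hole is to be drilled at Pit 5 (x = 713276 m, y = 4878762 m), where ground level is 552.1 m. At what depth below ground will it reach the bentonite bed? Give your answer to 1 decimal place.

Let the plane be z = a·x + b·y + c.
Pit 3−Pit 2: −416a − 90b = −4.1;  Pit 4−Pit 2: −226a + 26b = 5.2.
Solving gives a = −0.011599692, b = 0.099171909.
Then c = 541.3 − a·713009 − b·4878758 = −475023.76.
At (713276, 4878762): z_contact = −8273.78 + 483836.14 − 475023.76 = 538.60 m.
Depth below ground = 552.1 − 538.60 = 13.5 m.

13.5 m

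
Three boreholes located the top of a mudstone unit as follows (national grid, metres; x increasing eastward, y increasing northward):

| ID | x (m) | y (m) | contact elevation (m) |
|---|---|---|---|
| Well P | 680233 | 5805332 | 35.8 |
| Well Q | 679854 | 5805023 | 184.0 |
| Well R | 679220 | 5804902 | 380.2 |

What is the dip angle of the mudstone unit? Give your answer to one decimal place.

17.4°

Two edge vectors: Well P→Well Q = (-379, -309, 148.2), Well P→Well R = (-1013, -430, 344.4).
Normal n = (Well P→Well Q) × (Well P→Well R) = (-42693.6, -19599, -150047).
So ∂z/∂x = −n_x/n_z = −0.28453 and ∂z/∂y = −n_y/n_z = −0.13062.
Gradient magnitude |∇z| = √(a² + b²) = √(0.08096 + 0.01706) = 0.31308.
True dip = arctan(0.31308) = 17.4°, dipping toward ENE (azimuth ≈ 065°).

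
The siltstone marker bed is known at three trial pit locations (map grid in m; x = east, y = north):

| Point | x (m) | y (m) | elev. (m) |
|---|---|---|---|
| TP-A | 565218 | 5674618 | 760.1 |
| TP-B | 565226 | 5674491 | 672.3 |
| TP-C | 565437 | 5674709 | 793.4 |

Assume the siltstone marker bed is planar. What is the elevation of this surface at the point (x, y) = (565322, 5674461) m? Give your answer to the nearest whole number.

639 m

Let the plane be z = a·x + b·y + c.
TP-B−TP-A: 8a − 127b = −87.8;  TP-C−TP-A: 219a + 91b = 33.3.
Solving gives a = −0.13176483, b = 0.68303844.
Then c = 760.1 − a·565218 − b·5674618 = −3800746.25.
At (565322, 5674461): z = −74489.6 + 3875875.0 − 3800746.25 = 639.2 m.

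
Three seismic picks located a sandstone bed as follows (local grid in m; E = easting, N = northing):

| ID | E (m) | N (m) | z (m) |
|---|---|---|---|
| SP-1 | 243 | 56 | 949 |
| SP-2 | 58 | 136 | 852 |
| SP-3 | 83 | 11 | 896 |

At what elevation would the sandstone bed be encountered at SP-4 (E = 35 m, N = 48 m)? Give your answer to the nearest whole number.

866 m

Two edge vectors: SP-1→SP-2 = (-185, 80, -97), SP-1→SP-3 = (-160, -45, -53).
Normal n = (SP-1→SP-2) × (SP-1→SP-3) = (-8605, 5715, 21125).
So ∂z/∂E = −n_x/n_z = 0.40734 and ∂z/∂N = −n_y/n_z = −0.27053.
Intercept c from SP-1: 949 − 98.98 + 15.15 = 865.17.
At (35, 48): z = 14.3 − 13.0 + 865.17 = 866.4 m.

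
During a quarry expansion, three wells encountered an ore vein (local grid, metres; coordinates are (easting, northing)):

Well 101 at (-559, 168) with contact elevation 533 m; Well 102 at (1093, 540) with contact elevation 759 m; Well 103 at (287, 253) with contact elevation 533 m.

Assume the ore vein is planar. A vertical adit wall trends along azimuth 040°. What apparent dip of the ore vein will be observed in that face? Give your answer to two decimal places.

37.58°

Two edge vectors: Well 101→Well 102 = (1652, 372, 226), Well 101→Well 103 = (846, 85, 0).
Normal n = (Well 101→Well 102) × (Well 101→Well 103) = (-19210, 191196, -174292).
So ∂z/∂E = −n_x/n_z = −0.11022 and ∂z/∂N = −n_y/n_z = 1.09699.
Unit vector along 040° is (sin 40°, cos 40°) = (0.6428, 0.7660).
Slope in that direction = a·(0.6428) + b·(0.7660) = 0.76949.
Apparent dip = arctan|0.76949| = 37.58° (true dip is 47.8°, so apparent ≤ true as expected).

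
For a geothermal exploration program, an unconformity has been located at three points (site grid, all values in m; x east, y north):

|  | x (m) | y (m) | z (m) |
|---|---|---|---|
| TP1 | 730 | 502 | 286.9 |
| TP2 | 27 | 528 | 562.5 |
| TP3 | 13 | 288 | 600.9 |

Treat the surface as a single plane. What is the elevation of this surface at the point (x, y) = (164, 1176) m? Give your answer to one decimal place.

419.4 m

Two edge vectors: TP1→TP2 = (-703, 26, 275.6), TP1→TP3 = (-717, -214, 314).
Normal n = (TP1→TP2) × (TP1→TP3) = (67142.4, 23136.8, 169084).
So ∂z/∂x = −n_x/n_z = −0.397095 and ∂z/∂y = −n_y/n_z = −0.136836.
Intercept c from TP1: 286.9 + 289.88 + 68.69 = 645.47.
At (164, 1176): z = −65.1 − 160.9 + 645.47 = 419.4 m.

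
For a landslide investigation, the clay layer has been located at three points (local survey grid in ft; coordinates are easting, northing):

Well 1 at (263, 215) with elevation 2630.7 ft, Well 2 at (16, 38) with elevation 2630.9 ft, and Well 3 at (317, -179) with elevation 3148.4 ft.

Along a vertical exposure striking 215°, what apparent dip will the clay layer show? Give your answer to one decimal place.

Two edge vectors: Well 1→Well 2 = (-247, -177, 0.2), Well 1→Well 3 = (54, -394, 517.7).
Normal n = (Well 1→Well 2) × (Well 1→Well 3) = (-91554.1, 127882.7, 106876).
So ∂z/∂easting = −n_x/n_z = 0.85664 and ∂z/∂northing = −n_y/n_z = −1.19655.
Unit vector along 215° is (sin 215°, cos 215°) = (-0.5736, -0.8192).
Slope in that direction = a·(-0.5736) + b·(-0.8192) = 0.48881.
Apparent dip = arctan|0.48881| = 26.0° (true dip is 55.8°, so apparent ≤ true as expected).

26.0°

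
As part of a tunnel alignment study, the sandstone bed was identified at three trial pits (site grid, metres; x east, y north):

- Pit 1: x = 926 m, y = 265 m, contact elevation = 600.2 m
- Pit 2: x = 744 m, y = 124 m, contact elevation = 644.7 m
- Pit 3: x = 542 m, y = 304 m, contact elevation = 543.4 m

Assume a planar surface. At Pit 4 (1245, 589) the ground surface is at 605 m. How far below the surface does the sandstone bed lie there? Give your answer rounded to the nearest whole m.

117 m

Let the plane be z = a·x + b·y + c.
Pit 2−Pit 1: −182a − 141b = 44.5;  Pit 3−Pit 1: −384a + 39b = −56.8.
Solving gives a = 0.10243, b = −0.44782.
Then c = 600.2 − a·926 − b·265 = 624.02.
At (1245, 589): z_contact = 127.5 − 263.8 + 624.02 = 487.8 m.
Depth below ground = 605 − 487.8 = 117 m.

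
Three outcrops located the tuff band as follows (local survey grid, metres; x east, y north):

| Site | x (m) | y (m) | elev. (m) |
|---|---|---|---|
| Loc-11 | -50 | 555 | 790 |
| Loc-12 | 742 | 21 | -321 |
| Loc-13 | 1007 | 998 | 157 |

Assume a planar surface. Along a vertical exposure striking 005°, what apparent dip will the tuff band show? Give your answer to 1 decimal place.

33.2°

Two edge vectors: Loc-11→Loc-12 = (792, -534, -1111), Loc-11→Loc-13 = (1057, 443, -633).
Normal n = (Loc-11→Loc-12) × (Loc-11→Loc-13) = (830195, -672991, 915294).
So ∂z/∂x = −n_x/n_z = −0.90703 and ∂z/∂y = −n_y/n_z = 0.73527.
Unit vector along 005° is (sin 5°, cos 5°) = (0.0872, 0.9962).
Slope in that direction = a·(0.0872) + b·(0.9962) = 0.65342.
Apparent dip = arctan|0.65342| = 33.2° (true dip is 49.4°, so apparent ≤ true as expected).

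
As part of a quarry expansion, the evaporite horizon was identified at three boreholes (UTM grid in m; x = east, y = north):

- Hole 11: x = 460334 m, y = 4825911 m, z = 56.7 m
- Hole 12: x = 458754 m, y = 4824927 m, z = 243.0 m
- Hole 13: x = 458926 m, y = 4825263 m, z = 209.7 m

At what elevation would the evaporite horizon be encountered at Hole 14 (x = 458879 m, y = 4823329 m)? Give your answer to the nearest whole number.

Let the plane be z = a·x + b·y + c.
Hole 12−Hole 11: −1580a − 984b = 186.3;  Hole 13−Hole 11: −1408a − 648b = 153.
Solving gives a = −0.08248606, b = −0.05688213.
Then c = 56.7 − a·460334 − b·4825911 = 312535.96.
At (458879, 4823329): z = −37851.1 − 274361.2 + 312535.96 = 323.6 m.

324 m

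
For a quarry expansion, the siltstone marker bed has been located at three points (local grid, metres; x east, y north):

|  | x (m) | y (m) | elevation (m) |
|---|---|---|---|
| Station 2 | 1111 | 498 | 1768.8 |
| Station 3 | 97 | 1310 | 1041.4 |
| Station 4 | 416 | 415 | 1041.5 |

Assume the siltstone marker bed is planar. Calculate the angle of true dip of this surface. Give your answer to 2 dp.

Two edge vectors: Station 2→Station 3 = (-1014, 812, -727.4), Station 2→Station 4 = (-695, -83, -727.3).
Normal n = (Station 2→Station 3) × (Station 2→Station 4) = (-650941.8, -231939.2, 648502).
So ∂z/∂x = −n_x/n_z = 1.00376 and ∂z/∂y = −n_y/n_z = 0.35765.
Gradient magnitude |∇z| = √(a² + b²) = √(1.00754 + 0.12792) = 1.06558.
True dip = arctan(1.06558) = 46.82°, dipping toward WSW (azimuth ≈ 250°).

46.82°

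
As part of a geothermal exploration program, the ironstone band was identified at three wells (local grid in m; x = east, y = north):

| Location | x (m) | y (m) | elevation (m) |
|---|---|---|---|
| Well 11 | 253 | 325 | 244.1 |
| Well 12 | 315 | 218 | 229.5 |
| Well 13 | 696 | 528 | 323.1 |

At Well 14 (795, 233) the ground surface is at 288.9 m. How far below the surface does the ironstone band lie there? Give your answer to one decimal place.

12.6 m

Two edge vectors: Well 11→Well 12 = (62, -107, -14.6), Well 11→Well 13 = (443, 203, 79).
Normal n = (Well 11→Well 12) × (Well 11→Well 13) = (-5489.2, -11365.8, 59987).
So ∂z/∂x = −n_x/n_z = 0.09151 and ∂z/∂y = −n_y/n_z = 0.18947.
Intercept c from Well 11: 244.1 − 23.15 − 61.58 = 159.37.
At (795, 233): z_contact = 72.75 + 44.15 + 159.37 = 276.27 m.
Depth below ground = 288.9 − 276.27 = 12.6 m.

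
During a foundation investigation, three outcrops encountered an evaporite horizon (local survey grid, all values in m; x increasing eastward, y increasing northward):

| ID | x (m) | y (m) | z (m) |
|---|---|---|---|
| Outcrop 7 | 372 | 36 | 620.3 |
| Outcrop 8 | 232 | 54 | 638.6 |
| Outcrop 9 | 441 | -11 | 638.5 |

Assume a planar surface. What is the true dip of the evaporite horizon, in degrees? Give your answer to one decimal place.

36.8°

Let the plane be z = a·x + b·y + c.
Outcrop 8−Outcrop 7: −140a + 18b = 18.3;  Outcrop 9−Outcrop 7: 69a − 47b = 18.2.
Solving gives a = −0.22250, b = −0.71388.
Gradient magnitude |∇z| = √(a² + b²) = √(0.04951 + 0.50963) = 0.74775.
True dip = arctan(0.74775) = 36.8°, dipping toward NNE (azimuth ≈ 017°).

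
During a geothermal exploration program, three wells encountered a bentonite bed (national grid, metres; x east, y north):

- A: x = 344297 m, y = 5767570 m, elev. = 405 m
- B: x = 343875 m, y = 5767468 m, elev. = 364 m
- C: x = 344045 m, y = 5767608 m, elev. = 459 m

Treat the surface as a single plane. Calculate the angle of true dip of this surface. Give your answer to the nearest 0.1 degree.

Two edge vectors: A→B = (-422, -102, -41), A→C = (-252, 38, 54).
Normal n = (A→B) × (A→C) = (-3950, 33120, -41740).
So ∂z/∂x = −n_x/n_z = −0.09463 and ∂z/∂y = −n_y/n_z = 0.79348.
Gradient magnitude |∇z| = √(a² + b²) = √(0.00896 + 0.62962) = 0.79911.
True dip = arctan(0.79911) = 38.6°, dipping toward S (azimuth ≈ 173°).

38.6°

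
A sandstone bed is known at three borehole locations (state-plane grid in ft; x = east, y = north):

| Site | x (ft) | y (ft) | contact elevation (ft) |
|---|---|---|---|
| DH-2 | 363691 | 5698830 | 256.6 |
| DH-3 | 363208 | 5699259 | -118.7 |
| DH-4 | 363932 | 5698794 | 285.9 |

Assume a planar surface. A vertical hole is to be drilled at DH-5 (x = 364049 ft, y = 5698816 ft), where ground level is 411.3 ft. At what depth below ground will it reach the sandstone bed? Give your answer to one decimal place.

Two edge vectors: DH-2→DH-3 = (-483, 429, -375.3), DH-2→DH-4 = (241, -36, 29.3).
Normal n = (DH-2→DH-3) × (DH-2→DH-4) = (-941.1, -76295.4, -86001).
So ∂z/∂x = −n_x/n_z = −0.010942896 and ∂z/∂y = −n_y/n_z = −0.887145498.
Intercept c from DH-2: 256.6 + 3979.83 + 5055691.38 = 5059927.81.
At (364049, 5698816): z_contact = −3983.75 − 5055678.96 + 5059927.81 = 265.10 ft.
Depth below ground = 411.3 − 265.10 = 146.2 ft.

146.2 ft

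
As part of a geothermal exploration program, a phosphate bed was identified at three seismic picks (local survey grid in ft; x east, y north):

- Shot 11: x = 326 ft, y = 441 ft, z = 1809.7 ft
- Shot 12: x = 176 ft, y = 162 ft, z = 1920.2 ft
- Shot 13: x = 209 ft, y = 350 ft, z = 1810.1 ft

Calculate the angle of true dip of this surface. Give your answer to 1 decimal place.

40.6°

Let the plane be z = a·x + b·y + c.
Shot 12−Shot 11: −150a − 279b = 110.5;  Shot 13−Shot 11: −117a − 91b = 0.4.
Solving gives a = 0.52356, b = −0.67754.
Gradient magnitude |∇z| = √(a² + b²) = √(0.27411 + 0.45906) = 0.85625.
True dip = arctan(0.85625) = 40.6°, dipping toward NW (azimuth ≈ 322°).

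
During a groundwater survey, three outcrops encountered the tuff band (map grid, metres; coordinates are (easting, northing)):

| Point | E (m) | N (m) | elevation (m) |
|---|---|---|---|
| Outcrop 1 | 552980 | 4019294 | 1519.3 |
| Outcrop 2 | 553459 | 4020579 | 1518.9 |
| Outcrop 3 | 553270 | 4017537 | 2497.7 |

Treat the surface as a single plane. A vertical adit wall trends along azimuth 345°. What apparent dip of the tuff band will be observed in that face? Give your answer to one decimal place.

32.6°

Let the plane be z = a·E + b·N + c.
Outcrop 2−Outcrop 1: 479a + 1285b = −0.4;  Outcrop 3−Outcrop 1: 290a − 1757b = 978.4.
Solving gives a = 1.03483, b = −0.38606.
Unit vector along 345° is (sin 345°, cos 345°) = (-0.2588, 0.9659).
Slope in that direction = a·(-0.2588) + b·(0.9659) = −0.64073.
Apparent dip = arctan|0.64073| = 32.6° (true dip is 47.8°, so apparent ≤ true as expected).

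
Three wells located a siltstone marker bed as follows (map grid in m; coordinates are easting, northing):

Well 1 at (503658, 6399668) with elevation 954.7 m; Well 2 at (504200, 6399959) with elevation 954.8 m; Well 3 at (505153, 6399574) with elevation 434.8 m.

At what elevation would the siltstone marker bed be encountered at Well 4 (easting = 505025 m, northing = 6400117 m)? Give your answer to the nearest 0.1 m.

Two edge vectors: Well 1→Well 2 = (542, 291, 0.1), Well 1→Well 3 = (1495, -94, -519.9).
Normal n = (Well 1→Well 2) × (Well 1→Well 3) = (-151281.5, 281935.3, -485993).
So ∂z/∂easting = −n_x/n_z = −0.311283290 and ∂z/∂northing = −n_y/n_z = 0.580122142.
Intercept c from Well 1: 954.7 + 156780.32 − 3712589.11 = −3554854.09.
At (505025, 6400117): z = −157205.8 + 3712849.6 − 3554854.09 = 789.7 m.

789.7 m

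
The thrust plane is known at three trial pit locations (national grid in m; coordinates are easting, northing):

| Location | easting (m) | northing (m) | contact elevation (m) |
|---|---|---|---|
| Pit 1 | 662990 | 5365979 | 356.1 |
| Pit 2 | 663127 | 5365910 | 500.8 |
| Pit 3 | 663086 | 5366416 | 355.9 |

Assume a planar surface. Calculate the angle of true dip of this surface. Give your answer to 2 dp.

Two edge vectors: Pit 1→Pit 2 = (137, -69, 144.7), Pit 1→Pit 3 = (96, 437, -0.2).
Normal n = (Pit 1→Pit 2) × (Pit 1→Pit 3) = (-63220.1, 13918.6, 66493).
So ∂z/∂easting = −n_x/n_z = 0.95078 and ∂z/∂northing = −n_y/n_z = −0.20932.
Gradient magnitude |∇z| = √(a² + b²) = √(0.90398 + 0.04382) = 0.97355.
True dip = arctan(0.97355) = 44.23°, dipping toward WNW (azimuth ≈ 282°).

44.23°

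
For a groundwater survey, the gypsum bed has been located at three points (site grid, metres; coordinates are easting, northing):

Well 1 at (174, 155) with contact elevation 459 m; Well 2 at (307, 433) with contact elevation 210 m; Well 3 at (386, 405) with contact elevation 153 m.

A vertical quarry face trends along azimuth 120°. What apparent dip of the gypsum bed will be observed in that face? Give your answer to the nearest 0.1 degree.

Two edge vectors: Well 1→Well 2 = (133, 278, -249), Well 1→Well 3 = (212, 250, -306).
Normal n = (Well 1→Well 2) × (Well 1→Well 3) = (-22818, -12090, -25686).
So ∂z/∂easting = −n_x/n_z = −0.88834 and ∂z/∂northing = −n_y/n_z = −0.47068.
Unit vector along 120° is (sin 120°, cos 120°) = (0.8660, -0.5000).
Slope in that direction = a·(0.8660) + b·(-0.5000) = −0.53399.
Apparent dip = arctan|0.53399| = 28.1° (true dip is 45.2°, so apparent ≤ true as expected).

28.1°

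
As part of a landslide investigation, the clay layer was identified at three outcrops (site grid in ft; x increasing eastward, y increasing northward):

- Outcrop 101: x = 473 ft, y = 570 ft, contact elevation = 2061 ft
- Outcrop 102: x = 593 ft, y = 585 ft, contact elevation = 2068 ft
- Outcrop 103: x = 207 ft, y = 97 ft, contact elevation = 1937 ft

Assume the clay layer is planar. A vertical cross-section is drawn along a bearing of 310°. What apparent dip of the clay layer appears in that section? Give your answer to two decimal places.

7.83°

Two edge vectors: Outcrop 101→Outcrop 102 = (120, 15, 7), Outcrop 101→Outcrop 103 = (-266, -473, -124).
Normal n = (Outcrop 101→Outcrop 102) × (Outcrop 101→Outcrop 103) = (1451, 13018, -52770).
So ∂z/∂x = −n_x/n_z = 0.02750 and ∂z/∂y = −n_y/n_z = 0.24669.
Unit vector along 310° is (sin 310°, cos 310°) = (-0.7660, 0.6428).
Slope in that direction = a·(-0.7660) + b·(0.6428) = 0.13751.
Apparent dip = arctan|0.13751| = 7.83° (true dip is 13.9°, so apparent ≤ true as expected).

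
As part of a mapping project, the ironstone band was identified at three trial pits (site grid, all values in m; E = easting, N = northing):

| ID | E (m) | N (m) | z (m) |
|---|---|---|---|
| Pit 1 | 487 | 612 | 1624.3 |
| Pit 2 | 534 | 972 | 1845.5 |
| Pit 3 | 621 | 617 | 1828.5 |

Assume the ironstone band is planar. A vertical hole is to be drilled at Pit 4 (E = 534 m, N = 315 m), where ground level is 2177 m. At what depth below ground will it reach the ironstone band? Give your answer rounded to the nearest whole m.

606 m

Let the plane be z = a·E + b·N + c.
Pit 2−Pit 1: 47a + 360b = 221.2;  Pit 3−Pit 1: 134a + 5b = 204.2.
Solving gives a = 1.50830, b = 0.41753.
Then c = 1624.3 − a·487 − b·612 = 634.23.
At (534, 315): z_contact = 805.4 + 131.5 + 634.23 = 1571.2 m.
Depth below ground = 2177 − 1571.2 = 606 m.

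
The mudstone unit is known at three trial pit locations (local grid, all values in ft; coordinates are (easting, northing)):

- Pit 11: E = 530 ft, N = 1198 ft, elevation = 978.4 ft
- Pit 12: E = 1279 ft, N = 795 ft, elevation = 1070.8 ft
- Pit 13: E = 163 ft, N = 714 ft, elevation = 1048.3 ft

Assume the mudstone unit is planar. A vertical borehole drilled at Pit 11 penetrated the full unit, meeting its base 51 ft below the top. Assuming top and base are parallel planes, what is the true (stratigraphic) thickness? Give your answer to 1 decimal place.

50.3 ft

Two edge vectors: Pit 11→Pit 12 = (749, -403, 92.4), Pit 11→Pit 13 = (-367, -484, 69.9).
Normal n = (Pit 11→Pit 12) × (Pit 11→Pit 13) = (16551.9, -86265.9, -510417).
So ∂z/∂E = −n_x/n_z = 0.03243 and ∂z/∂N = −n_y/n_z = −0.16901.
|∇z| = √(a²+b²) = 0.17209, so dip δ = arctan(0.17209) = 9.76°.
True thickness = vertical thickness × cos δ = 51 × cos 9.76° = 50.3 ft.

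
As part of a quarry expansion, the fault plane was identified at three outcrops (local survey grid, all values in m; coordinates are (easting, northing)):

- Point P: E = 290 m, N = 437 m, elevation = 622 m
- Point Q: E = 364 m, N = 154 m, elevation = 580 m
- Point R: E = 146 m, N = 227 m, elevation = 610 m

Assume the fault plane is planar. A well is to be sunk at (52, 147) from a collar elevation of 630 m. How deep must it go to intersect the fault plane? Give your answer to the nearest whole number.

Let the plane be z = a·E + b·N + c.
Point Q−Point P: 74a − 283b = −42;  Point R−Point P: −144a − 210b = −12.
Solving gives a = −0.09635, b = 0.12321.
Then c = 622 − a·290 − b·437 = 596.10.
At (52, 147): z_contact = −5.0 + 18.1 + 596.10 = 609.2 m.
Depth below ground = 630 − 609.2 = 21 m.

21 m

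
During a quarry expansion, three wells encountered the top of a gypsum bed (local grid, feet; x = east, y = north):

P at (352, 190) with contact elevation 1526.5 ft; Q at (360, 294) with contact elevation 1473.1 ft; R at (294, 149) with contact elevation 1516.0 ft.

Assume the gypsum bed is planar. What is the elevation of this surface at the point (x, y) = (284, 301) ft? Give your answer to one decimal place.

1425.5 ft

Let the plane be z = a·x + b·y + c.
Q−P: 8a + 104b = −53.4;  R−P: −58a − 41b = −10.5.
Solving gives a = 0.57528, b = −0.55771.
Then c = 1526.5 − a·352 − b·190 = 1429.97.
At (284, 301): z = 163.4 − 167.9 + 1429.97 = 1425.5 ft.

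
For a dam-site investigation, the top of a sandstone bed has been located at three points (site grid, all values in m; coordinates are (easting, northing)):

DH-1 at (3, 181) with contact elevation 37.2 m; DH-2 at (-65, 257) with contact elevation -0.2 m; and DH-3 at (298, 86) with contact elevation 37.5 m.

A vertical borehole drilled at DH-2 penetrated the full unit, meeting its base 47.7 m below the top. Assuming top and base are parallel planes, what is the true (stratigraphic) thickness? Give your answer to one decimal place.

38.6 m

Two edge vectors: DH-1→DH-2 = (-68, 76, -37.4), DH-1→DH-3 = (295, -95, 0.3).
Normal n = (DH-1→DH-2) × (DH-1→DH-3) = (-3530.2, -11012.6, -15960).
So ∂z/∂E = −n_x/n_z = −0.22119 and ∂z/∂N = −n_y/n_z = −0.69001.
|∇z| = √(a²+b²) = 0.72460, so dip δ = arctan(0.72460) = 35.93°.
True thickness = vertical thickness × cos δ = 47.7 × cos 35.93° = 38.6 m.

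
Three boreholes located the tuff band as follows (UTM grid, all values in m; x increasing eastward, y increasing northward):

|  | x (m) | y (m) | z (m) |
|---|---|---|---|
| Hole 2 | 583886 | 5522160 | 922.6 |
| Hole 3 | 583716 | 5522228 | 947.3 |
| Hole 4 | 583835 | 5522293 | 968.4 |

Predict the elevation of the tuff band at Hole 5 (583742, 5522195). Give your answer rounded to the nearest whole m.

Let the plane be z = a·x + b·y + c.
Hole 3−Hole 2: −170a + 68b = 24.7;  Hole 4−Hole 2: −51a + 133b = 45.8.
Solving gives a = −0.00891756, b = 0.34094139.
Then c = 922.6 − a·583886 − b·5522160 = −1876603.44.
At (583742, 5522195): z = −5205.6 + 1882744.8 − 1876603.44 = 935.8 m.

936 m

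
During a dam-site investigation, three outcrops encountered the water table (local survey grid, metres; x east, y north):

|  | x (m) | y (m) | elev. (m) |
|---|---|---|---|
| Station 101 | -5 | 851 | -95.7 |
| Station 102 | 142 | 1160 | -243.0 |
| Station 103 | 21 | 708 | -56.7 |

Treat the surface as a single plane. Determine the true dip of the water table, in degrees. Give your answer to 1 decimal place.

Let the plane be z = a·x + b·y + c.
Station 102−Station 101: 147a + 309b = −147.3;  Station 103−Station 101: 26a − 143b = 39.
Solving gives a = −0.31020, b = −0.32913.
Gradient magnitude |∇z| = √(a² + b²) = √(0.09622 + 0.10832) = 0.45227.
True dip = arctan(0.45227) = 24.3°, dipping toward NE (azimuth ≈ 043°).

24.3°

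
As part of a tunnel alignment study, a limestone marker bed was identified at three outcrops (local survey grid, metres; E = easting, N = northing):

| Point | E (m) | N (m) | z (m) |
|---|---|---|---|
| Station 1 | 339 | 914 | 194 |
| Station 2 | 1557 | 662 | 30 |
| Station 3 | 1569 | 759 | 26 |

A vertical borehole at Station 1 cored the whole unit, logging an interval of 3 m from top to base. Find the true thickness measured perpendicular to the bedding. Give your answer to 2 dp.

2.97 m

Two edge vectors: Station 1→Station 2 = (1218, -252, -164), Station 1→Station 3 = (1230, -155, -168).
Normal n = (Station 1→Station 2) × (Station 1→Station 3) = (16916, 2904, 121170).
So ∂z/∂E = −n_x/n_z = −0.13961 and ∂z/∂N = −n_y/n_z = −0.02397.
|∇z| = √(a²+b²) = 0.14165, so dip δ = arctan(0.14165) = 8.06°.
True thickness = vertical thickness × cos δ = 3 × cos 8.06° = 2.97 m.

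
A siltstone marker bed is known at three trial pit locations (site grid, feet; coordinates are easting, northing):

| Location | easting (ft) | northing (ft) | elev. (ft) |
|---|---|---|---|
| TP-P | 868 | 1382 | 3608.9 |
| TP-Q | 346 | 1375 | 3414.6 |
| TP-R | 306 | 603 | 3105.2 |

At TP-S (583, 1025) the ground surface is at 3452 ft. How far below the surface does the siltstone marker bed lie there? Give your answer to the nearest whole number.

84 ft

Two edge vectors: TP-P→TP-Q = (-522, -7, -194.3), TP-P→TP-R = (-562, -779, -503.7).
Normal n = (TP-P→TP-Q) × (TP-P→TP-R) = (-147833.8, -153734.8, 402704).
So ∂z/∂easting = −n_x/n_z = 0.36710 and ∂z/∂northing = −n_y/n_z = 0.38176.
Intercept c from TP-P: 3608.9 − 318.65 − 527.59 = 2762.67.
At (583, 1025): z_contact = 214.0 + 391.3 + 2762.67 = 3368.0 ft.
Depth below ground = 3452 − 3368.0 = 84 ft.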